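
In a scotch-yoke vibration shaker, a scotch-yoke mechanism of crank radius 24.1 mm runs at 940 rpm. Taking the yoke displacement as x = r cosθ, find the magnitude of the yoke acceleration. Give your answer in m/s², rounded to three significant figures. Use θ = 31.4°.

199

ω = 98.44 rad/s (from 940 rpm).
x = r cosθ ⇒ ẍ = −rω² cosθ (ω constant).
|a| = rω²|cosθ| = 0.0241·(98.44)²·|cos 31.4°| = 199.32 m/s².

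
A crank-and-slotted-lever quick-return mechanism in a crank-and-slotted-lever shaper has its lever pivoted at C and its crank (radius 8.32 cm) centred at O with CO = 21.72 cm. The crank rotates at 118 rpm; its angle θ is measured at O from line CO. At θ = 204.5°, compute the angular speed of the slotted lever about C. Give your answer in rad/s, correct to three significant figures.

ω = 12.36 rad/s (from 118 rpm).
Crank pin A relative to C: A = (d + r cosθ, r sinθ); lever angle φ = atan2(r sinθ, d + r cosθ).
Differentiating tanφ: φ̇ = rω(d cosθ + r)/(d² + r² + 2dr cosθ).
d² + r² + 2dr cosθ = |CA|² = 0.0212102 m²;  d cosθ + r = -0.11444 m.
|ω_lever| = |0.0832·12.36·-0.11444| / 0.0212102 = 5.5473 rad/s.

5.55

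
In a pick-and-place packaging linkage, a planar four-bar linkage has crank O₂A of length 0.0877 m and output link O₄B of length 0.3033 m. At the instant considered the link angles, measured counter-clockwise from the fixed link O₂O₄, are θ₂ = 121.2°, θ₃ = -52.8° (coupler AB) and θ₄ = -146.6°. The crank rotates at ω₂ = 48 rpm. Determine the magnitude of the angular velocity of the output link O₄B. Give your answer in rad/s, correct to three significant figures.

0.152

ω₂ = 5.027 rad/s (from 48 rpm).
Differentiating the loop-closure r₂e^{iθ₂}+r₃e^{iθ₃}=r₁+r₄e^{iθ₄} gives r₂ω₂e^{iθ₂}+r₃ω₃e^{iθ₃}=r₄ω₄e^{iθ₄}.
Eliminating the other unknown: ω₄ = r₂ω₂ sin(θ₂−θ₃) / [r₄ sin(θ₄−θ₃)].
Numerator sine = +0.10453; denominator sine = -0.99780.
Result = 0.0877·5.027·(+0.10453) / (0.3033·(-0.99780)) = -0.15226 rad/s; magnitude 0.15226 rad/s.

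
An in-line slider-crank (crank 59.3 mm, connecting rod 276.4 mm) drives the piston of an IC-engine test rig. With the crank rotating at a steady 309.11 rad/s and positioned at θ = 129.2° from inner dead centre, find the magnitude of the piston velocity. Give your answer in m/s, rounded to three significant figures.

ω = 309.1 rad/s
For an in-line slider-crank, x = r cosθ + √(L² − r² sin²θ), so v = −rω sinθ·[1 + r cosθ/√(L² − r² sin²θ)].
With r = 0.0593 m, L = 0.2764 m, θ = 129.2°: √(L² − r² sin²θ) = 0.27255 m.
v = −0.0593·309.1·0.77494·[1 + 0.0593·-0.63203/0.27255] = -12.252 m/s.
|v| = 12.252 m/s.

12.3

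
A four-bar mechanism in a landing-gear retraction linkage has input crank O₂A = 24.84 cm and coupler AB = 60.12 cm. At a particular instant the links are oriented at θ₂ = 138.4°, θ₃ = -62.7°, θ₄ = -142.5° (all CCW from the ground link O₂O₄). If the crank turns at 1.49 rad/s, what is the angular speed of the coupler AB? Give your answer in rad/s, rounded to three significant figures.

0.614

ω₂ = 1.49 rad/s
Differentiating the loop-closure r₂e^{iθ₂}+r₃e^{iθ₃}=r₁+r₄e^{iθ₄} gives r₂ω₂e^{iθ₂}+r₃ω₃e^{iθ₃}=r₄ω₄e^{iθ₄}.
Eliminating the other unknown: ω₃ = r₂ω₂ sin(θ₄−θ₂) / [r₃ sin(θ₃−θ₄)].
Numerator sine = +0.98196; denominator sine = +0.98420.
Result = 0.2484·1.49·(+0.98196) / (0.6012·(+0.98420)) = +0.61423 rad/s; magnitude 0.61423 rad/s.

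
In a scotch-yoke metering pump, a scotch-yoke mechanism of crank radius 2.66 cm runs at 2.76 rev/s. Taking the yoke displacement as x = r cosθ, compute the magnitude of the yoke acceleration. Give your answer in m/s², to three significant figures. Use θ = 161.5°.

7.59

ω = 17.34 rad/s (from 2.76 rev/s).
x = r cosθ ⇒ ẍ = −rω² cosθ (ω constant).
|a| = rω²|cosθ| = 0.0266·(17.34)²·|cos 161.5°| = 7.5861 m/s².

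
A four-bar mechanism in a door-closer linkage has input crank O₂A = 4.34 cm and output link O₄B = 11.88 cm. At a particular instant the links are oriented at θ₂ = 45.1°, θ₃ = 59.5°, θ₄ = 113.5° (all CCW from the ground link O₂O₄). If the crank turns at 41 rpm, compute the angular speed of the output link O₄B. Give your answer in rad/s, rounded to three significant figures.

0.482

ω₂ = 4.294 rad/s (from 41 rpm).
Differentiating the loop-closure r₂e^{iθ₂}+r₃e^{iθ₃}=r₁+r₄e^{iθ₄} gives r₂ω₂e^{iθ₂}+r₃ω₃e^{iθ₃}=r₄ω₄e^{iθ₄}.
Eliminating the other unknown: ω₄ = r₂ω₂ sin(θ₂−θ₃) / [r₄ sin(θ₄−θ₃)].
Numerator sine = -0.24869; denominator sine = +0.80902.
Result = 0.0434·4.294·(-0.24869) / (0.1188·(+0.80902)) = -0.48215 rad/s; magnitude 0.48215 rad/s.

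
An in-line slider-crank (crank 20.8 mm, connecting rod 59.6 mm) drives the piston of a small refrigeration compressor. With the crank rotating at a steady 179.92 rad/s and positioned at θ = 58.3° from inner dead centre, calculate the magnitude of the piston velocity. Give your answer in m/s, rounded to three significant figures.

3.80

ω = 179.9 rad/s
For an in-line slider-crank, x = r cosθ + √(L² − r² sin²θ), so v = −rω sinθ·[1 + r cosθ/√(L² − r² sin²θ)].
With r = 0.0208 m, L = 0.0596 m, θ = 58.3°: √(L² − r² sin²θ) = 0.056912 m.
v = −0.0208·179.9·0.85081·[1 + 0.0208·0.52547/0.056912] = -3.7955 m/s.
|v| = 3.7955 m/s.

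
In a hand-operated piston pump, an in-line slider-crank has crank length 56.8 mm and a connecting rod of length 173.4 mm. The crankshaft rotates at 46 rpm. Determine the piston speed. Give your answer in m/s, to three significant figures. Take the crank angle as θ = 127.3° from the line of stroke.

0.173

ω = 2π·46/60 = 4.817 rad/s
For an in-line slider-crank, x = r cosθ + √(L² − r² sin²θ), so v = −rω sinθ·[1 + r cosθ/√(L² − r² sin²θ)].
With r = 0.0568 m, L = 0.1734 m, θ = 127.3°: √(L² − r² sin²θ) = 0.16741 m.
v = −0.0568·4.817·0.79547·[1 + 0.0568·-0.60599/0.16741] = -0.1729 m/s.
|v| = 0.1729 m/s.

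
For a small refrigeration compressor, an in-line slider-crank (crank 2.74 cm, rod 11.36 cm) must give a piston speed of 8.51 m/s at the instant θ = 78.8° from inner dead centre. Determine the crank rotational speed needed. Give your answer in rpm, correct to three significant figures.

2880

For an in-line slider-crank, |v_piston| = rω|sinθ|·[1 + r cosθ/√(L² − r² sin²θ)].
With r = 0.0274 m, L = 0.1136 m, θ = 78.8°: the bracketed kinematic factor |dx/dθ| = 0.028174 m.
ω = v/|dx/dθ| = 8.51/0.028174 = 302.05 rad/s.
N = 60ω/(2π) = 2884.4 rpm.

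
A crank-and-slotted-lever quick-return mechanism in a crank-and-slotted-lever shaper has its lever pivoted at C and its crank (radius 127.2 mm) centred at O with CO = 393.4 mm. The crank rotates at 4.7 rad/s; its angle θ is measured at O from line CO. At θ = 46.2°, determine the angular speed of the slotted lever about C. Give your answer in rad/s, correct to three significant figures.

0.994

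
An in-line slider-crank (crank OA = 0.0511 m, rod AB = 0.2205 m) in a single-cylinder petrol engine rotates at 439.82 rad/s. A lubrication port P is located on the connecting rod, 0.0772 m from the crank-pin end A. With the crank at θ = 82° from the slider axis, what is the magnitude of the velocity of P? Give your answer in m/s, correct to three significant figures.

22.6

ω = 439.8 rad/s.  Crank-pin speed |V_A| = rω = 22.475 m/s, perpendicular to OA.
Rod angle: sinφ = −(r/L) sinθ ⇒ φ = -13.267°; ω_rod = −rω cosθ/√(L²−r²sin²θ) = -14.574 rad/s.
V_P = V_A + ω_rod × AP, with AP = 0.0772 m along the rod.
Components: V_Px = −rω sinθ − a·ω_rod·sinφ = -22.514 m/s;  V_Py = rω cosθ + a·ω_rod·cosφ = +2.0328 m/s.
|V_P| = √(V_Px² + V_Py²) = 22.606 m/s.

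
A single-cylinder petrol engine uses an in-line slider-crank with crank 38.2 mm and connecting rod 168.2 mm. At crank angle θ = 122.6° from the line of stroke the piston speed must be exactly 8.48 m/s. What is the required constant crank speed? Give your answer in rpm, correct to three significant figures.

2870

For an in-line slider-crank, |v_piston| = rω|sinθ|·[1 + r cosθ/√(L² − r² sin²θ)].
With r = 0.0382 m, L = 0.1682 m, θ = 122.6°: the bracketed kinematic factor |dx/dθ| = 0.02817 m.
ω = v/|dx/dθ| = 8.48/0.02817 = 301.03 rad/s.
N = 60ω/(2π) = 2874.6 rpm.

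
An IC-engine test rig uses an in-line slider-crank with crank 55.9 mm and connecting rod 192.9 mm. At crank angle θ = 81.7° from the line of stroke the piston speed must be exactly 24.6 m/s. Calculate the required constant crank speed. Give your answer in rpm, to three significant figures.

For an in-line slider-crank, |v_piston| = rω|sinθ|·[1 + r cosθ/√(L² − r² sin²θ)].
With r = 0.0559 m, L = 0.1929 m, θ = 81.7°: the bracketed kinematic factor |dx/dθ| = 0.05773 m.
ω = v/|dx/dθ| = 24.6/0.05773 = 426.12 rad/s.
N = 60ω/(2π) = 4069.2 rpm.

4070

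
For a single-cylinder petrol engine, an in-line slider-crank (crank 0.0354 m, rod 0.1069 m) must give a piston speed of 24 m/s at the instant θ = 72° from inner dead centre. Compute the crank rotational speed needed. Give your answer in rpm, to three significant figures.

For an in-line slider-crank, |v_piston| = rω|sinθ|·[1 + r cosθ/√(L² − r² sin²θ)].
With r = 0.0354 m, L = 0.1069 m, θ = 72°: the bracketed kinematic factor |dx/dθ| = 0.037297 m.
ω = v/|dx/dθ| = 24/0.037297 = 643.48 rad/s.
N = 60ω/(2π) = 6144.8 rpm.

6140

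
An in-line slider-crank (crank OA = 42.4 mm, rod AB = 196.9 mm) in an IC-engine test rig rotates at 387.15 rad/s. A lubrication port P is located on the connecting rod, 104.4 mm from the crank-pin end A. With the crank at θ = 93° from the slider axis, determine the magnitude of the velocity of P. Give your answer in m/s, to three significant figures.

16.3

ω = 387.1 rad/s.  Crank-pin speed |V_A| = rω = 16.415 m/s, perpendicular to OA.
Rod angle: sinφ = −(r/L) sinθ ⇒ φ = -12.418°; ω_rod = −rω cosθ/√(L²−r²sin²θ) = +4.4677 rad/s.
V_P = V_A + ω_rod × AP, with AP = 0.1044 m along the rod.
Components: V_Px = −rω sinθ − a·ω_rod·sinφ = -16.292 m/s;  V_Py = rω cosθ + a·ω_rod·cosφ = -0.40359 m/s.
|V_P| = √(V_Px² + V_Py²) = 16.297 m/s.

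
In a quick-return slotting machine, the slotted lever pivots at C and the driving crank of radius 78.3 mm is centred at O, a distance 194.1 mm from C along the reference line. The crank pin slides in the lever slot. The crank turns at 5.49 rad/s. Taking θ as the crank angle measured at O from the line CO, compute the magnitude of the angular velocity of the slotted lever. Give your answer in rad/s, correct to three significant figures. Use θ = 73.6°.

ω = 5.49 rad/s
Crank pin A relative to C: A = (d + r cosθ, r sinθ); lever angle φ = atan2(r sinθ, d + r cosθ).
Differentiating tanφ: φ̇ = rω(d cosθ + r)/(d² + r² + 2dr cosθ).
d² + r² + 2dr cosθ = |CA|² = 0.0523878 m²;  d cosθ + r = +0.1331 m.
|ω_lever| = |0.0783·5.49·+0.1331| / 0.0523878 = 1.0922 rad/s.

1.09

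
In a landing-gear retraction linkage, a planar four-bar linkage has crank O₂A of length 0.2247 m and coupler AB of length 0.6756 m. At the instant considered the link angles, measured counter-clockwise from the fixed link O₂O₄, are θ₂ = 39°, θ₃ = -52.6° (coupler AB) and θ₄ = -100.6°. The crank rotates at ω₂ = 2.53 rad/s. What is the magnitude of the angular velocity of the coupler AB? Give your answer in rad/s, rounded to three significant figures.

0.734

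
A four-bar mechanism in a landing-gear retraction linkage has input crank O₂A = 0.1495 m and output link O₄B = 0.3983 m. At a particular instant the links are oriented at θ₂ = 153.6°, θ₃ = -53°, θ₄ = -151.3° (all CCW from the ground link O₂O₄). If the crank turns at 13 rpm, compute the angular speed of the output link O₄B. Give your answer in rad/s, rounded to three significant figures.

0.231

ω₂ = 1.361 rad/s (from 13 rpm).
Differentiating the loop-closure r₂e^{iθ₂}+r₃e^{iθ₃}=r₁+r₄e^{iθ₄} gives r₂ω₂e^{iθ₂}+r₃ω₃e^{iθ₃}=r₄ω₄e^{iθ₄}.
Eliminating the other unknown: ω₄ = r₂ω₂ sin(θ₂−θ₃) / [r₄ sin(θ₄−θ₃)].
Numerator sine = -0.44776; denominator sine = -0.98953.
Result = 0.1495·1.361·(-0.44776) / (0.3983·(-0.98953)) = +0.23122 rad/s; magnitude 0.23122 rad/s.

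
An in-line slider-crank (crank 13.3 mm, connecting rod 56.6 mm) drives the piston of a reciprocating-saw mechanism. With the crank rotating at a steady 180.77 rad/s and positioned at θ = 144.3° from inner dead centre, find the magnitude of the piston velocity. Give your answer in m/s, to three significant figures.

1.13

ω = 180.8 rad/s
For an in-line slider-crank, x = r cosθ + √(L² − r² sin²θ), so v = −rω sinθ·[1 + r cosθ/√(L² − r² sin²θ)].
With r = 0.0133 m, L = 0.0566 m, θ = 144.3°: √(L² − r² sin²θ) = 0.056065 m.
v = −0.0133·180.8·0.58354·[1 + 0.0133·-0.81208/0.056065] = -1.1327 m/s.
|v| = 1.1327 m/s.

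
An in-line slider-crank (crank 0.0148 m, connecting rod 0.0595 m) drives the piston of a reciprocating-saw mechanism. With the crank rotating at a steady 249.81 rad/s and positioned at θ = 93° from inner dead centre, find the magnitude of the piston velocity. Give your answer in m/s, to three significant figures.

3.64

ω = 249.8 rad/s
For an in-line slider-crank, x = r cosθ + √(L² − r² sin²θ), so v = −rω sinθ·[1 + r cosθ/√(L² − r² sin²θ)].
With r = 0.0148 m, L = 0.0595 m, θ = 93°: √(L² − r² sin²θ) = 0.057635 m.
v = −0.0148·249.8·0.99863·[1 + 0.0148·-0.05234/0.057635] = -3.6425 m/s.
|v| = 3.6425 m/s.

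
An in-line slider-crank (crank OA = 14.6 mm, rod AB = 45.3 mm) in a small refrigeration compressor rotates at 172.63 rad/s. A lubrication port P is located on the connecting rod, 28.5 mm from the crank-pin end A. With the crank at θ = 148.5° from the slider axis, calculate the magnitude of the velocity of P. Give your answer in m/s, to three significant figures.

ω = 172.6 rad/s.  Crank-pin speed |V_A| = rω = 2.5204 m/s, perpendicular to OA.
Rod angle: sinφ = −(r/L) sinθ ⇒ φ = -9.695°; ω_rod = −rω cosθ/√(L²−r²sin²θ) = +48.126 rad/s.
V_P = V_A + ω_rod × AP, with AP = 0.0285 m along the rod.
Components: V_Px = −rω sinθ − a·ω_rod·sinφ = -1.0859 m/s;  V_Py = rω cosθ + a·ω_rod·cosφ = -0.79698 m/s.
|V_P| = √(V_Px² + V_Py²) = 1.347 m/s.

1.35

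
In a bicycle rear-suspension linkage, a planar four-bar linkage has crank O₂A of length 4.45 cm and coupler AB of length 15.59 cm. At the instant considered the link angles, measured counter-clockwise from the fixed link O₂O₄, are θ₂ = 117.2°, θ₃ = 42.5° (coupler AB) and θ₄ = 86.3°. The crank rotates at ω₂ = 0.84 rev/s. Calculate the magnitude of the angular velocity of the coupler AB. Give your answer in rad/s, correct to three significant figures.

ω₂ = 5.278 rad/s (from 0.84 rev/s).
Differentiating the loop-closure r₂e^{iθ₂}+r₃e^{iθ₃}=r₁+r₄e^{iθ₄} gives r₂ω₂e^{iθ₂}+r₃ω₃e^{iθ₃}=r₄ω₄e^{iθ₄}.
Eliminating the other unknown: ω₃ = r₂ω₂ sin(θ₄−θ₂) / [r₃ sin(θ₃−θ₄)].
Numerator sine = -0.51354; denominator sine = -0.69214.
Result = 0.0445·5.278·(-0.51354) / (0.1559·(-0.69214)) = +1.1178 rad/s; magnitude 1.1178 rad/s.

1.12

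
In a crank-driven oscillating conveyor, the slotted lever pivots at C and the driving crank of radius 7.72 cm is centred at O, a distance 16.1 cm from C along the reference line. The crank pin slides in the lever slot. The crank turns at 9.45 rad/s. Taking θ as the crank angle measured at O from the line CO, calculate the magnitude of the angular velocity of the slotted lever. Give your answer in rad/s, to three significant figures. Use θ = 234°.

0.736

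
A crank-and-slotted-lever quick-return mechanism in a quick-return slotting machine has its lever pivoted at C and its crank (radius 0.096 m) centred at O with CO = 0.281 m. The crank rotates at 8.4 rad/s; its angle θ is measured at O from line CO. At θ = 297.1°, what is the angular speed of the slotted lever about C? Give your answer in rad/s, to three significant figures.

1.60

ω = 8.4 rad/s
Crank pin A relative to C: A = (d + r cosθ, r sinθ); lever angle φ = atan2(r sinθ, d + r cosθ).
Differentiating tanφ: φ̇ = rω(d cosθ + r)/(d² + r² + 2dr cosθ).
d² + r² + 2dr cosθ = |CA|² = 0.112755 m²;  d cosθ + r = +0.22401 m.
|ω_lever| = |0.096·8.4·+0.22401| / 0.112755 = 1.6021 rad/s.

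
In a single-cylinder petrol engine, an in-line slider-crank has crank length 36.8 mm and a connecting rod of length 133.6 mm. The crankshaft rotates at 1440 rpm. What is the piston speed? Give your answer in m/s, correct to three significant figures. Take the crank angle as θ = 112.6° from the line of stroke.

4.56

ω = 2π·1440/60 = 150.8 rad/s
For an in-line slider-crank, x = r cosθ + √(L² − r² sin²θ), so v = −rω sinθ·[1 + r cosθ/√(L² − r² sin²θ)].
With r = 0.0368 m, L = 0.1336 m, θ = 112.6°: √(L² − r² sin²θ) = 0.12921 m.
v = −0.0368·150.8·0.92321·[1 + 0.0368·-0.38430/0.12921] = -4.5624 m/s.
|v| = 4.5624 m/s.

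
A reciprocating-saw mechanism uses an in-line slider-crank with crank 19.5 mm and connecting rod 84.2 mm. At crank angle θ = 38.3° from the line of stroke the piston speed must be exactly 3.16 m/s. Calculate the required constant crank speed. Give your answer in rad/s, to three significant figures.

For an in-line slider-crank, |v_piston| = rω|sinθ|·[1 + r cosθ/√(L² − r² sin²θ)].
With r = 0.0195 m, L = 0.0842 m, θ = 38.3°: the bracketed kinematic factor |dx/dθ| = 0.014305 m.
ω = v/|dx/dθ| = 3.16/0.014305 = 220.9 rad/s.

221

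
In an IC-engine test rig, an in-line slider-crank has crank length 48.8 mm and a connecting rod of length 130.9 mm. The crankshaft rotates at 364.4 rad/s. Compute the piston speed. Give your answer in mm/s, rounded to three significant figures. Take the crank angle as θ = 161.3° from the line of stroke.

3670

ω = 364.4 rad/s
For an in-line slider-crank, x = r cosθ + √(L² − r² sin²θ), so v = −rω sinθ·[1 + r cosθ/√(L² − r² sin²θ)].
With r = 0.0488 m, L = 0.1309 m, θ = 161.3°: √(L² − r² sin²θ) = 0.12996 m.
v = −0.0488·364.4·0.32061·[1 + 0.0488·-0.94721/0.12996] = -3.6735 m/s.
|v| = 3.6735 m/s = 3673.5 mm/s.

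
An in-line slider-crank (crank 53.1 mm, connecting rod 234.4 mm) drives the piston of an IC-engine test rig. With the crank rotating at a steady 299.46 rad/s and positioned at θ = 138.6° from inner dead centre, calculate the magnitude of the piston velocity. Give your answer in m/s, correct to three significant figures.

ω = 299.5 rad/s
For an in-line slider-crank, x = r cosθ + √(L² − r² sin²θ), so v = −rω sinθ·[1 + r cosθ/√(L² − r² sin²θ)].
With r = 0.0531 m, L = 0.2344 m, θ = 138.6°: √(L² − r² sin²θ) = 0.23175 m.
v = −0.0531·299.5·0.66131·[1 + 0.0531·-0.75011/0.23175] = -8.7084 m/s.
|v| = 8.7084 m/s.

8.71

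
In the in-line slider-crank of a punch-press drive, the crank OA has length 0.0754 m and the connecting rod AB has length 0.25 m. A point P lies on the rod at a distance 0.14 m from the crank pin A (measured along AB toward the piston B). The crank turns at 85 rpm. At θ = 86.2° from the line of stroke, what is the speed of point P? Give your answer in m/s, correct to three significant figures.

0.678

ω = 8.901 rad/s.  Crank-pin speed |V_A| = rω = 0.67115 m/s, perpendicular to OA.
Rod angle: sinφ = −(r/L) sinθ ⇒ φ = -17.514°; ω_rod = −rω cosθ/√(L²−r²sin²θ) = -0.18657 rad/s.
V_P = V_A + ω_rod × AP, with AP = 0.14 m along the rod.
Components: V_Px = −rω sinθ − a·ω_rod·sinφ = -0.67753 m/s;  V_Py = rω cosθ + a·ω_rod·cosφ = +0.019571 m/s.
|V_P| = √(V_Px² + V_Py²) = 0.67782 m/s.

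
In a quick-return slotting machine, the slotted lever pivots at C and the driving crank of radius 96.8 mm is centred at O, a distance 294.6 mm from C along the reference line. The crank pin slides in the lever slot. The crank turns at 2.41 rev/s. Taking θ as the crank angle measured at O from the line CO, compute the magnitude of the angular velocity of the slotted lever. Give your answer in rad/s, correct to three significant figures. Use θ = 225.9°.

ω = 15.14 rad/s (from 2.41 rev/s).
Crank pin A relative to C: A = (d + r cosθ, r sinθ); lever angle φ = atan2(r sinθ, d + r cosθ).
Differentiating tanφ: φ̇ = rω(d cosθ + r)/(d² + r² + 2dr cosθ).
d² + r² + 2dr cosθ = |CA|² = 0.0564683 m²;  d cosθ + r = -0.10822 m.
|ω_lever| = |0.0968·15.14·-0.10822| / 0.0564683 = 2.809 rad/s.

2.81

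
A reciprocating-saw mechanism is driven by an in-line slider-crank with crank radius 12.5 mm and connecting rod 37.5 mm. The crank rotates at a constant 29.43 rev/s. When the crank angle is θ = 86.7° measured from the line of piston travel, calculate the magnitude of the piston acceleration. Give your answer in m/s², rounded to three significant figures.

125

ω = 2π·29.4 = 184.9 rad/s
x(θ) = r cosθ + √(L² − r² sin²θ); with ω constant, a = ω²·d²x/dθ².
d²x/dθ² = −r cosθ − r²(cos2θ)/√u − r⁴ sin²2θ/(4u^{3/2}),  u = L² − r² sin²θ = 0.00125052 m².
Substituting r = 0.0125 m, L = 0.0375 m, θ = 86.7°: d²x/dθ² = +0.0036678 m.
a = ω²·d²x/dθ² = (184.9)²·(+0.0036678) = +125.42 m/s²;  |a| = 125.42 m/s².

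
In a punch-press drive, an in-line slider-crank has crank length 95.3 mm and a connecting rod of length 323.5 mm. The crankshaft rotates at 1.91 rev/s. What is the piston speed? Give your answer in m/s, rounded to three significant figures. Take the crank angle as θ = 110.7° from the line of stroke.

ω = 2π·1.91 = 12 rad/s
For an in-line slider-crank, x = r cosθ + √(L² − r² sin²θ), so v = −rω sinθ·[1 + r cosθ/√(L² − r² sin²θ)].
With r = 0.0953 m, L = 0.3235 m, θ = 110.7°: √(L² − r² sin²θ) = 0.31097 m.
v = −0.0953·12·0.93544·[1 + 0.0953·-0.35347/0.31097] = -0.95396 m/s.
|v| = 0.95396 m/s.

0.954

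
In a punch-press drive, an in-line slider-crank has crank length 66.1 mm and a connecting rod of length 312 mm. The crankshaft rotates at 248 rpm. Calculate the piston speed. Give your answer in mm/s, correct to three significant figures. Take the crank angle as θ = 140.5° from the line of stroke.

912

ω = 2π·248/60 = 25.97 rad/s
For an in-line slider-crank, x = r cosθ + √(L² − r² sin²θ), so v = −rω sinθ·[1 + r cosθ/√(L² − r² sin²θ)].
With r = 0.0661 m, L = 0.312 m, θ = 140.5°: √(L² − r² sin²θ) = 0.30915 m.
v = −0.0661·25.97·0.63608·[1 + 0.0661·-0.77162/0.30915] = -0.91178 m/s.
|v| = 0.91178 m/s = 911.78 mm/s.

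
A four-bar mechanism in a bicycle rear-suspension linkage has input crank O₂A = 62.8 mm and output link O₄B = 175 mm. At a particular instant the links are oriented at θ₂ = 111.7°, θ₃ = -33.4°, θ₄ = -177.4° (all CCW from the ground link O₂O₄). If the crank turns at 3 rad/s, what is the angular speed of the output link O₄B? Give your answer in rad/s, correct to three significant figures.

1.05

ω₂ = 3 rad/s
Differentiating the loop-closure r₂e^{iθ₂}+r₃e^{iθ₃}=r₁+r₄e^{iθ₄} gives r₂ω₂e^{iθ₂}+r₃ω₃e^{iθ₃}=r₄ω₄e^{iθ₄}.
Eliminating the other unknown: ω₄ = r₂ω₂ sin(θ₂−θ₃) / [r₄ sin(θ₄−θ₃)].
Numerator sine = +0.57215; denominator sine = -0.58779.
Result = 0.0628·3·(+0.57215) / (0.175·(-0.58779)) = -1.0479 rad/s; magnitude 1.0479 rad/s.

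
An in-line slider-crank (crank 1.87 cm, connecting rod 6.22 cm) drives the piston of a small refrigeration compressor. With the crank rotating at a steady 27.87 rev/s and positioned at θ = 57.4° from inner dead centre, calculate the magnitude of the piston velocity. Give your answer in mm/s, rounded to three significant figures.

ω = 2π·27.9 = 175.1 rad/s
For an in-line slider-crank, x = r cosθ + √(L² − r² sin²θ), so v = −rω sinθ·[1 + r cosθ/√(L² − r² sin²θ)].
With r = 0.0187 m, L = 0.0622 m, θ = 57.4°: √(L² − r² sin²θ) = 0.060172 m.
v = −0.0187·175.1·0.84245·[1 + 0.0187·0.53877/0.060172] = -3.2206 m/s.
|v| = 3.2206 m/s = 3220.6 mm/s.

3220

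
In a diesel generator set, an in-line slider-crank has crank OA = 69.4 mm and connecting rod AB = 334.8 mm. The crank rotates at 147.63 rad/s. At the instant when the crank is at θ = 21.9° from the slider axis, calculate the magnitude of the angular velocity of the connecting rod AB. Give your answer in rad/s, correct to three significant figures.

28.5

ω = 147.6 rad/s
The rod makes angle φ with the slider axis where L sinφ = r sinθ; differentiating, L cosφ·φ̇ = r ω cosθ.
L cosφ = √(L² − r² sin²θ) = 0.3338 m.
|ω_rod| = r ω |cosθ| / √(L² − r² sin²θ) = 0.0694·147.6·0.92784/0.3338 = 28.479 rad/s.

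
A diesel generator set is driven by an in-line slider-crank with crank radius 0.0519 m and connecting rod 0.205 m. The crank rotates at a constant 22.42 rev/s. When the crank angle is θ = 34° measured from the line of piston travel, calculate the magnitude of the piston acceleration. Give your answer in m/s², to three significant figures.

956

ω = 2π·22.4 = 140.9 rad/s
x(θ) = r cosθ + √(L² − r² sin²θ); with ω constant, a = ω²·d²x/dθ².
d²x/dθ² = −r cosθ − r²(cos2θ)/√u − r⁴ sin²2θ/(4u^{3/2}),  u = L² − r² sin²θ = 0.0411827 m².
Substituting r = 0.0519 m, L = 0.205 m, θ = 34°: d²x/dθ² = -0.048186 m.
a = ω²·d²x/dθ² = (140.9)²·(-0.048186) = -956.2 m/s²;  |a| = 956.2 m/s².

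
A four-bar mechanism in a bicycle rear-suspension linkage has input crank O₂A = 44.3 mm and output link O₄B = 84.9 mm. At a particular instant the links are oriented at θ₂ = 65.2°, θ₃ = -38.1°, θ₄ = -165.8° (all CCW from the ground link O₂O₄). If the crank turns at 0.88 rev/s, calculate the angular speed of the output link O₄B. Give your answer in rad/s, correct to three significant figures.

ω₂ = 5.529 rad/s (from 0.88 rev/s).
Differentiating the loop-closure r₂e^{iθ₂}+r₃e^{iθ₃}=r₁+r₄e^{iθ₄} gives r₂ω₂e^{iθ₂}+r₃ω₃e^{iθ₃}=r₄ω₄e^{iθ₄}.
Eliminating the other unknown: ω₄ = r₂ω₂ sin(θ₂−θ₃) / [r₄ sin(θ₄−θ₃)].
Numerator sine = +0.97318; denominator sine = -0.79122.
Result = 0.0443·5.529·(+0.97318) / (0.0849·(-0.79122)) = -3.5486 rad/s; magnitude 3.5486 rad/s.

3.55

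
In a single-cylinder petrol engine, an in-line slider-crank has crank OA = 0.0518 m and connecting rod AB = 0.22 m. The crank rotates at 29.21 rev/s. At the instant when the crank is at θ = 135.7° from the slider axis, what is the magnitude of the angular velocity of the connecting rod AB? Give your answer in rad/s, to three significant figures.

31.4

ω = 183.5 rad/s (converted from 29.21 rev/s).
The rod makes angle φ with the slider axis where L sinφ = r sinθ; differentiating, L cosφ·φ̇ = r ω cosθ.
L cosφ = √(L² − r² sin²θ) = 0.217 m.
|ω_rod| = r ω |cosθ| / √(L² − r² sin²θ) = 0.0518·183.5·0.71569/0.217 = 31.354 rad/s.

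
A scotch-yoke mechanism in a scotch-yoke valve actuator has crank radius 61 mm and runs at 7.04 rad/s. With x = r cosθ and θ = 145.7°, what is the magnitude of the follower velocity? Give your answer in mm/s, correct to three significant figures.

242

ω = 7.04 rad/s
x = r cosθ ⇒ ẋ = −rω sinθ.
|v| = rω|sinθ| = 0.061·7.04·|sin 145.7°| = 0.242 m/s = 242 mm/s.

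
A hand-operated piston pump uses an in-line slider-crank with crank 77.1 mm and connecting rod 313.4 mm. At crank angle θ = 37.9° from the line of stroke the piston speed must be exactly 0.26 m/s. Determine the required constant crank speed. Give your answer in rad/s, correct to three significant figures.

4.59

For an in-line slider-crank, |v_piston| = rω|sinθ|·[1 + r cosθ/√(L² − r² sin²θ)].
With r = 0.0771 m, L = 0.3134 m, θ = 37.9°: the bracketed kinematic factor |dx/dθ| = 0.056662 m.
ω = v/|dx/dθ| = 0.26/0.056662 = 4.5886 rad/s.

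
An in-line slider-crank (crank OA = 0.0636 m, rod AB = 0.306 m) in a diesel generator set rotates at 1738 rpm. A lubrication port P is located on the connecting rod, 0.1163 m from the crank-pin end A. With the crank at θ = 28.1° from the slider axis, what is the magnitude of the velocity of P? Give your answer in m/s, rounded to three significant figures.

ω = 182 rad/s.  Crank-pin speed |V_A| = rω = 11.575 m/s, perpendicular to OA.
Rod angle: sinφ = −(r/L) sinθ ⇒ φ = -5.618°; ω_rod = −rω cosθ/√(L²−r²sin²θ) = -33.53 rad/s.
V_P = V_A + ω_rod × AP, with AP = 0.1163 m along the rod.
Components: V_Px = −rω sinθ − a·ω_rod·sinφ = -5.8339 m/s;  V_Py = rω cosθ + a·ω_rod·cosφ = +6.3301 m/s.
|V_P| = √(V_Px² + V_Py²) = 8.6084 m/s.

8.61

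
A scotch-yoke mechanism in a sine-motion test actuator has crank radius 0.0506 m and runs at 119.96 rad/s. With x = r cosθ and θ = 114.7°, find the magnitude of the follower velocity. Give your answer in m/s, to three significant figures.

ω = 120 rad/s
x = r cosθ ⇒ ẋ = −rω sinθ.
|v| = rω|sinθ| = 0.0506·120·|sin 114.7°| = 5.5146 m/s.

5.51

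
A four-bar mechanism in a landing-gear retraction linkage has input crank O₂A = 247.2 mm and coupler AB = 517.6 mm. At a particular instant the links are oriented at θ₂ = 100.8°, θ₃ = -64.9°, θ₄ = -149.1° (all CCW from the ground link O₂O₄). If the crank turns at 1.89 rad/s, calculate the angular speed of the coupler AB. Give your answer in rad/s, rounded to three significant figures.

ω₂ = 1.89 rad/s
Differentiating the loop-closure r₂e^{iθ₂}+r₃e^{iθ₃}=r₁+r₄e^{iθ₄} gives r₂ω₂e^{iθ₂}+r₃ω₃e^{iθ₃}=r₄ω₄e^{iθ₄}.
Eliminating the other unknown: ω₃ = r₂ω₂ sin(θ₄−θ₂) / [r₃ sin(θ₃−θ₄)].
Numerator sine = +0.93909; denominator sine = +0.99488.
Result = 0.2472·1.89·(+0.93909) / (0.5176·(+0.99488)) = +0.85203 rad/s; magnitude 0.85203 rad/s.

0.852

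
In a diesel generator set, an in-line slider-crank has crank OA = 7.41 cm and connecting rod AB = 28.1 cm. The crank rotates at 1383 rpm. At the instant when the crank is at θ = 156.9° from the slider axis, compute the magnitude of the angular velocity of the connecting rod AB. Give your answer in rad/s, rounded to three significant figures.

35.3

ω = 144.8 rad/s (converted from 1383 rpm).
The rod makes angle φ with the slider axis where L sinφ = r sinθ; differentiating, L cosφ·φ̇ = r ω cosθ.
L cosφ = √(L² − r² sin²θ) = 0.27949 m.
|ω_rod| = r ω |cosθ| / √(L² − r² sin²θ) = 0.0741·144.8·0.91982/0.27949 = 35.319 rad/s.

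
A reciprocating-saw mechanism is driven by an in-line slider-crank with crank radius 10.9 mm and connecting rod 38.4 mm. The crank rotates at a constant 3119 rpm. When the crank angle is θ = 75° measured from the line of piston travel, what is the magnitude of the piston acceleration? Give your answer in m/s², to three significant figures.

ω = 2π·3119/60 = 326.6 rad/s
x(θ) = r cosθ + √(L² − r² sin²θ); with ω constant, a = ω²·d²x/dθ².
d²x/dθ² = −r cosθ − r²(cos2θ)/√u − r⁴ sin²2θ/(4u^{3/2}),  u = L² − r² sin²θ = 0.00136371 m².
Substituting r = 0.0109 m, L = 0.0384 m, θ = 75°: d²x/dθ² = -5.2379e-05 m.
a = ω²·d²x/dθ² = (326.6)²·(-5.2379e-05) = -5.5878 m/s²;  |a| = 5.5878 m/s².

5.59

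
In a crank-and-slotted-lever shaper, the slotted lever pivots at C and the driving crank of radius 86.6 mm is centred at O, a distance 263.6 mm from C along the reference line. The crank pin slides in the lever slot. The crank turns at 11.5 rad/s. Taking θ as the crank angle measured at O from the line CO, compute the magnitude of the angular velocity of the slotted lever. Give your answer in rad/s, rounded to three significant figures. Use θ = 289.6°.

1.89

ω = 11.5 rad/s
Crank pin A relative to C: A = (d + r cosθ, r sinθ); lever angle φ = atan2(r sinθ, d + r cosθ).
Differentiating tanφ: φ̇ = rω(d cosθ + r)/(d² + r² + 2dr cosθ).
d² + r² + 2dr cosθ = |CA|² = 0.0922997 m²;  d cosθ + r = +0.17503 m.
|ω_lever| = |0.0866·11.5·+0.17503| / 0.0922997 = 1.8885 rad/s.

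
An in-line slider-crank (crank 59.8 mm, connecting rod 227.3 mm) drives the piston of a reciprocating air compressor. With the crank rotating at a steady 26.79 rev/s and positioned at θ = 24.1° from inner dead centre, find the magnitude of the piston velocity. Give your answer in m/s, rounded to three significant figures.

5.10

ω = 2π·26.8 = 168.3 rad/s
For an in-line slider-crank, x = r cosθ + √(L² − r² sin²θ), so v = −rω sinθ·[1 + r cosθ/√(L² − r² sin²θ)].
With r = 0.0598 m, L = 0.2273 m, θ = 24.1°: √(L² − r² sin²θ) = 0.22598 m.
v = −0.0598·168.3·0.40833·[1 + 0.0598·0.91283/0.22598] = -5.1031 m/s.
|v| = 5.1031 m/s.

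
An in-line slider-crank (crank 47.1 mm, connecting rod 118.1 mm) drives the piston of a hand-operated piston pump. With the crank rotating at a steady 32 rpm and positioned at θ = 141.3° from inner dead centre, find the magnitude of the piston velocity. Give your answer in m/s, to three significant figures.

ω = 2π·32/60 = 3.351 rad/s
For an in-line slider-crank, x = r cosθ + √(L² − r² sin²θ), so v = −rω sinθ·[1 + r cosθ/√(L² − r² sin²θ)].
With r = 0.0471 m, L = 0.1181 m, θ = 141.3°: √(L² − r² sin²θ) = 0.11437 m.
v = −0.0471·3.351·0.62524·[1 + 0.0471·-0.78043/0.11437] = -0.066967 m/s.
|v| = 0.066967 m/s.

0.0670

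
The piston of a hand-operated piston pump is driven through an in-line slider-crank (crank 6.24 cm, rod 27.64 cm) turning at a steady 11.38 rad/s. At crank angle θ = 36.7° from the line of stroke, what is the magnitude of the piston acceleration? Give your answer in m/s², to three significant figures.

ω = 11.38 rad/s
x(θ) = r cosθ + √(L² − r² sin²θ); with ω constant, a = ω²·d²x/dθ².
d²x/dθ² = −r cosθ − r²(cos2θ)/√u − r⁴ sin²2θ/(4u^{3/2}),  u = L² − r² sin²θ = 0.0750063 m².
Substituting r = 0.0624 m, L = 0.2764 m, θ = 36.7°: d²x/dθ² = -0.054262 m.
a = ω²·d²x/dθ² = (11.38)²·(-0.054262) = -7.0272 m/s²;  |a| = 7.0272 m/s².

7.03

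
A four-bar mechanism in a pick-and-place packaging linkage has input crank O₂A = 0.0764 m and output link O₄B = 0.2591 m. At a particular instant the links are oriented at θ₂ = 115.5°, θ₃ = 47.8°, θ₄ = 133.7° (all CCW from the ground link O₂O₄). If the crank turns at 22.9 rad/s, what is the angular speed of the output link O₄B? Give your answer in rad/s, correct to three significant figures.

6.26

ω₂ = 22.9 rad/s
Differentiating the loop-closure r₂e^{iθ₂}+r₃e^{iθ₃}=r₁+r₄e^{iθ₄} gives r₂ω₂e^{iθ₂}+r₃ω₃e^{iθ₃}=r₄ω₄e^{iθ₄}.
Eliminating the other unknown: ω₄ = r₂ω₂ sin(θ₂−θ₃) / [r₄ sin(θ₄−θ₃)].
Numerator sine = +0.92521; denominator sine = +0.99744.
Result = 0.0764·22.9·(+0.92521) / (0.2591·(+0.99744)) = +6.2635 rad/s; magnitude 6.2635 rad/s.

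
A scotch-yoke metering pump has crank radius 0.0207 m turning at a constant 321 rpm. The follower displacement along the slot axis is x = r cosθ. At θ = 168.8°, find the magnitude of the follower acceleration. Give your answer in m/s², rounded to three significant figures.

22.9

ω = 33.62 rad/s (from 321 rpm).
x = r cosθ ⇒ ẍ = −rω² cosθ (ω constant).
|a| = rω²|cosθ| = 0.0207·(33.62)²·|cos 168.8°| = 22.945 m/s².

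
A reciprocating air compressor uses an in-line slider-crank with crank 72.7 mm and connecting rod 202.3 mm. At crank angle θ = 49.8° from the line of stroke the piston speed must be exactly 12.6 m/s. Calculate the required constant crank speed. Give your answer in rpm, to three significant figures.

For an in-line slider-crank, |v_piston| = rω|sinθ|·[1 + r cosθ/√(L² − r² sin²θ)].
With r = 0.0727 m, L = 0.2023 m, θ = 49.8°: the bracketed kinematic factor |dx/dθ| = 0.068922 m.
ω = v/|dx/dθ| = 12.6/0.068922 = 182.81 rad/s.
N = 60ω/(2π) = 1745.7 rpm.

1750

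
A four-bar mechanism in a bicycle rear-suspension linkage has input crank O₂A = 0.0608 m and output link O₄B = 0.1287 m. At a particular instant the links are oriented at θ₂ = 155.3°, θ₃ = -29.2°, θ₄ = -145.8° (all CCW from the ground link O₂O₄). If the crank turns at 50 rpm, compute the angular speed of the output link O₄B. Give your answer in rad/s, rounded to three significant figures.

0.217

ω₂ = 5.236 rad/s (from 50 rpm).
Differentiating the loop-closure r₂e^{iθ₂}+r₃e^{iθ₃}=r₁+r₄e^{iθ₄} gives r₂ω₂e^{iθ₂}+r₃ω₃e^{iθ₃}=r₄ω₄e^{iθ₄}.
Eliminating the other unknown: ω₄ = r₂ω₂ sin(θ₂−θ₃) / [r₄ sin(θ₄−θ₃)].
Numerator sine = -0.07846; denominator sine = -0.89415.
Result = 0.0608·5.236·(-0.07846) / (0.1287·(-0.89415)) = +0.21705 rad/s; magnitude 0.21705 rad/s.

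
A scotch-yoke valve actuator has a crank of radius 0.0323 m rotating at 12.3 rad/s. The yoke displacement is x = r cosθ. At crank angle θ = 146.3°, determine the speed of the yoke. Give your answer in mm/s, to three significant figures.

ω = 12.3 rad/s
x = r cosθ ⇒ ẋ = −rω sinθ.
|v| = rω|sinθ| = 0.0323·12.3·|sin 146.3°| = 0.22043 m/s = 220.43 mm/s.

220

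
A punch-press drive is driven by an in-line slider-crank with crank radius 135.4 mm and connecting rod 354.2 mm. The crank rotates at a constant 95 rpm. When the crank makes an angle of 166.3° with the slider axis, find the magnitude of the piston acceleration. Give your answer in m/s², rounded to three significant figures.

8.41

ω = 2π·95/60 = 9.948 rad/s
x(θ) = r cosθ + √(L² − r² sin²θ); with ω constant, a = ω²·d²x/dθ².
d²x/dθ² = −r cosθ − r²(cos2θ)/√u − r⁴ sin²2θ/(4u^{3/2}),  u = L² − r² sin²θ = 0.124429 m².
Substituting r = 0.1354 m, L = 0.3542 m, θ = 166.3°: d²x/dθ² = +0.085 m.
a = ω²·d²x/dθ² = (9.948)²·(+0.085) = +8.4125 m/s²;  |a| = 8.4125 m/s².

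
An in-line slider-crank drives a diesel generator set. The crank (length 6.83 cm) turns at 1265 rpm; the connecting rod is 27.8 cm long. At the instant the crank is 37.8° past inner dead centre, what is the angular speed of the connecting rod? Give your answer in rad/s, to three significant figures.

ω = 132.5 rad/s (converted from 1265 rpm).
The rod makes angle φ with the slider axis where L sinφ = r sinθ; differentiating, L cosφ·φ̇ = r ω cosθ.
L cosφ = √(L² − r² sin²θ) = 0.27483 m.
|ω_rod| = r ω |cosθ| / √(L² − r² sin²θ) = 0.0683·132.5·0.79016/0.27483 = 26.013 rad/s.

26.0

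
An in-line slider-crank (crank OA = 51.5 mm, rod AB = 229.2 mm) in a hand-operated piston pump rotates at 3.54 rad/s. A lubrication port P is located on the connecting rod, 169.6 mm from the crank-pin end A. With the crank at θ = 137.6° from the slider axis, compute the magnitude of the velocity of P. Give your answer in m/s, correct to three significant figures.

0.113

ω = 3.54 rad/s.  Crank-pin speed |V_A| = rω = 0.18231 m/s, perpendicular to OA.
Rod angle: sinφ = −(r/L) sinθ ⇒ φ = -8.715°; ω_rod = −rω cosθ/√(L²−r²sin²θ) = +0.59424 rad/s.
V_P = V_A + ω_rod × AP, with AP = 0.1696 m along the rod.
Components: V_Px = −rω sinθ − a·ω_rod·sinφ = -0.10766 m/s;  V_Py = rω cosθ + a·ω_rod·cosφ = -0.035008 m/s.
|V_P| = √(V_Px² + V_Py²) = 0.11321 m/s.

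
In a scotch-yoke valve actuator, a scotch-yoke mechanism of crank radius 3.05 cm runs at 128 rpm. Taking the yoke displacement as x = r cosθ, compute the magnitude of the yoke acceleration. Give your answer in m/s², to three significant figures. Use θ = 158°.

ω = 13.4 rad/s (from 128 rpm).
x = r cosθ ⇒ ẍ = −rω² cosθ (ω constant).
|a| = rω²|cosθ| = 0.0305·(13.4)²·|cos 158°| = 5.0809 m/s².

5.08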